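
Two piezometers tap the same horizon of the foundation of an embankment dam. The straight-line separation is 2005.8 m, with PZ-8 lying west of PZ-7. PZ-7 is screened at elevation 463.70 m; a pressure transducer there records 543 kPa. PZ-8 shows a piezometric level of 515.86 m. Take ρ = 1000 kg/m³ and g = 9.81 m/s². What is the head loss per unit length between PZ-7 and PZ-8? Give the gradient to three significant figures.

Pressure head at PZ-7: ψ = P/(ρg) = 543×1000 / (1000 × 9.81) = 55.35 m.
Total head at PZ-7: h = z + ψ = 463.70 + 55.35 = 519.05 m.
Total head at PZ-8: h = 515.86 m (water level in the piezometer is the total head).
Head difference: h(PZ-7) − h(PZ-8) = 519.05 − 515.86 = 3.19 m.
Hydraulic gradient: i = |Δh| / L = 3.19 / 2005.8 = 0.00159.

i ≈ 0.00159 m/m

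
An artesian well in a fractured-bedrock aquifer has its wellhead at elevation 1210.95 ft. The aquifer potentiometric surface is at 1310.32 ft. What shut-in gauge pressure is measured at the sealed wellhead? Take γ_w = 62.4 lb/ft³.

P ≈ 43.1 psi

Head above the cap: Δh = 1310.32 − 1210.95 = 99.37 ft.
P = γΔh/144 = 62.4 × 99.37 / 144 = 43.1 psi.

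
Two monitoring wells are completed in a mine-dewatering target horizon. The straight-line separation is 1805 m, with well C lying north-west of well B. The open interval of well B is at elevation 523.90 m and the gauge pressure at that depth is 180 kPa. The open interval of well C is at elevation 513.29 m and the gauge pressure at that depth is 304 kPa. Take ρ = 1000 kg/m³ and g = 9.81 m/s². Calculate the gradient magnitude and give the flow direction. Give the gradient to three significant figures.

i ≈ 0.00112; groundwater flows toward the south-east

Pressure head at well B: ψ = P/(ρg) = 180×1000 / (1000 × 9.81) = 18.35 m.
Total head at well B: h = z + ψ = 523.90 + 18.35 = 542.25 m.
Pressure head at well C: ψ = P/(ρg) = 304×1000 / (1000 × 9.81) = 30.99 m.
Total head at well C: h = z + ψ = 513.29 + 30.99 = 544.28 m.
Head difference: h(well B) − h(well C) = 542.25 − 544.28 = -2.03 m.
Hydraulic gradient: i = |Δh| / L = 2.03 / 1805 = 0.00112.
Flow is from higher to lower head: from well C toward well B, i.e. toward the south-east.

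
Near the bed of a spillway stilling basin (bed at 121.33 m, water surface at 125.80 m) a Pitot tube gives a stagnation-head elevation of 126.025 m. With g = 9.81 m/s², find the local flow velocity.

Near the bed, under hydrostatic conditions, the piezometric head (z + ψ) equals the free-surface elevation, 125.80 m.
Velocity head = total − piezometric = 126.025 − 125.80 = 0.225 m.
v = √(2g·h_v) = √(2 × 9.81 × 0.225) = 2.10 m/s.

v ≈ 2.10 m/s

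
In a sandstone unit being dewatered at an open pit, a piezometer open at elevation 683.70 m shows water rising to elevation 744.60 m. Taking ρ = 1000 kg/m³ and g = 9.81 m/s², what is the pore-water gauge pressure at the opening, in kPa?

Pressure head ψ = h − z = 744.60 − 683.70 = 60.90 m.
P = ρgψ = 1000 × 9.81 × 60.90 = 597429 Pa ≈ 597 kPa.

P ≈ 597 kPa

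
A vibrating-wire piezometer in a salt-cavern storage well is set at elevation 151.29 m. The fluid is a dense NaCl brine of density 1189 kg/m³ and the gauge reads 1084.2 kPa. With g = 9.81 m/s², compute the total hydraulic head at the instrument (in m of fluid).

ψ = P/(ρg) = 1084.2×1000 / (1189 × 9.81) = 92.95 m.
h = z + ψ = 151.29 + 92.95 = 244.24 m.

h ≈ 244.24 m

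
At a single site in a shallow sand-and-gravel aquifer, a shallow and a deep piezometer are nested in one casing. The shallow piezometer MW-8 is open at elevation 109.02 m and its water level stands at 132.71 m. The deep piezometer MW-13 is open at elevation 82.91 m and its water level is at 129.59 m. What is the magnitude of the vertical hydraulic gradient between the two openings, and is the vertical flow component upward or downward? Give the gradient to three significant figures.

Total head at MW-8: h = 132.71 m (water level in the standpipe).
Total head at MW-13: h = 129.59 m.
Δh = h(MW-8) − h(MW-13) = 132.71 − 129.59 = 3.12 m.
Vertical separation Δz = 109.02 − 82.91 = 26.11 m.
|i_v| = |Δh| / Δz = 3.12 / 26.11 = 0.119.
Head is higher in the shallow piezometer, so vertical flow is downward (recharge condition).

|i_v| ≈ 0.119; vertical flow is downward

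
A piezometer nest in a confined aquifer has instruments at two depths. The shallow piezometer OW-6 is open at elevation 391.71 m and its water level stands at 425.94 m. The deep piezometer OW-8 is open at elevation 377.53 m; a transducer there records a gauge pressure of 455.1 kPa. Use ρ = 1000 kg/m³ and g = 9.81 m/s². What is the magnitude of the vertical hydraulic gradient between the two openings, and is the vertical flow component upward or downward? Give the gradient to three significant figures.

Total head at OW-6: h = 425.94 m (water level in the standpipe).
Pressure head at OW-8: ψ = P/(ρg) = 455.1×1000 / (1000 × 9.81) = 46.39 m.
Total head at OW-8: h = z + ψ = 377.53 + 46.39 = 423.92 m.
Δh = h(OW-6) − h(OW-8) = 425.94 − 423.92 = 2.02 m.
Vertical separation Δz = 391.71 − 377.53 = 14.18 m.
|i_v| = |Δh| / Δz = 2.02 / 14.18 = 0.142.
Head is higher in the shallow piezometer, so vertical flow is downward (recharge condition).

|i_v| ≈ 0.142; vertical flow is downward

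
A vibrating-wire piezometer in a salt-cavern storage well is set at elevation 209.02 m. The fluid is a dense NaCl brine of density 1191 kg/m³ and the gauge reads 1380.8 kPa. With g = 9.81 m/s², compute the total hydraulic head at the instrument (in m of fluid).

h ≈ 327.20 m

ψ = P/(ρg) = 1380.8×1000 / (1191 × 9.81) = 118.18 m.
h = z + ψ = 209.02 + 118.18 = 327.20 m.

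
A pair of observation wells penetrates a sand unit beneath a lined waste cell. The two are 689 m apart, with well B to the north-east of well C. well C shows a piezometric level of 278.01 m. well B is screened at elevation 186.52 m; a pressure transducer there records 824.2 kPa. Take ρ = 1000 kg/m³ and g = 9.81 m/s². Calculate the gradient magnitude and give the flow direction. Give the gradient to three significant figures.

Total head at well C: h = 278.01 m (water level in the piezometer is the total head).
Pressure head at well B: ψ = P/(ρg) = 824.2×1000 / (1000 × 9.81) = 84.02 m.
Total head at well B: h = z + ψ = 186.52 + 84.02 = 270.54 m.
Head difference: h(well C) − h(well B) = 278.01 − 270.54 = 7.47 m.
Hydraulic gradient: i = |Δh| / L = 7.47 / 689 = 0.0108.
Flow is from higher to lower head: from well C toward well B, i.e. toward the north-east.

i ≈ 0.0108; groundwater flows toward the north-east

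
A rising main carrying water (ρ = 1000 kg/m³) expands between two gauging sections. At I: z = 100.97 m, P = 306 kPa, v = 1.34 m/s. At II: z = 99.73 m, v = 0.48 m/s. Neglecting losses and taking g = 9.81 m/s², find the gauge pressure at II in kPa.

P₂ ≈ 319 kPa

Pressure head at I: ψ₁ = P₁/(ρg) = 306×1000 / (1000 × 9.81) = 31.19 m.
Velocity heads: v₁²/2g = 1.34²/19.62 = 0.092 m; v₂²/2g = 0.48²/19.62 = 0.012 m.
Total head H = z₁ + ψ₁ + v₁²/2g = 100.97 + 31.19 + 0.092 = 132.25 m.
ψ₂ = H − z₂ − v₂²/2g = 132.25 − 99.73 − 0.012 = 32.51 m.
P₂ = ρgψ₂ = 1000 × 9.81 × 32.51 ≈ 319 kPa.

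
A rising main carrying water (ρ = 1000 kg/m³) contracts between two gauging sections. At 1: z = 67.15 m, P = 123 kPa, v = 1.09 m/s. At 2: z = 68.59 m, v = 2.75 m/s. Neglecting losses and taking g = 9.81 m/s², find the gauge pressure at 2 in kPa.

P₂ ≈ 106 kPa

Pressure head at 1: ψ₁ = P₁/(ρg) = 123×1000 / (1000 × 9.81) = 12.54 m.
Velocity heads: v₁²/2g = 1.09²/19.62 = 0.061 m; v₂²/2g = 2.75²/19.62 = 0.385 m.
Total head H = z₁ + ψ₁ + v₁²/2g = 67.15 + 12.54 + 0.061 = 79.75 m.
ψ₂ = H − z₂ − v₂²/2g = 79.75 − 68.59 − 0.385 = 10.77 m.
P₂ = ρgψ₂ = 1000 × 9.81 × 10.77 ≈ 106 kPa.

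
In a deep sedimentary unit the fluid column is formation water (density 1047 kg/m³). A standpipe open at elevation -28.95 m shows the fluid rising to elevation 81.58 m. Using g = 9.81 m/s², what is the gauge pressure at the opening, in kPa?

Pressure head ψ = h − z = 81.58 − (-28.95) = 110.53 m.
P = ρgψ = 1047 × 9.81 × 110.53 = 1135261 Pa ≈ 1140 kPa.

P ≈ 1140 kPa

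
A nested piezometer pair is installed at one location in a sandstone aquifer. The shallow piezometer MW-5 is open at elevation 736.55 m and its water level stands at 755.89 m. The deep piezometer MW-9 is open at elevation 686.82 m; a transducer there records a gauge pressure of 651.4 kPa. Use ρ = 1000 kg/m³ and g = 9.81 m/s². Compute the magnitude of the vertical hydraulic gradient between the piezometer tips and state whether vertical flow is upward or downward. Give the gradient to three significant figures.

Total head at MW-5: h = 755.89 m (water level in the standpipe).
Pressure head at MW-9: ψ = P/(ρg) = 651.4×1000 / (1000 × 9.81) = 66.40 m.
Total head at MW-9: h = z + ψ = 686.82 + 66.40 = 753.22 m.
Δh = h(MW-5) − h(MW-9) = 755.89 − 753.22 = 2.67 m.
Vertical separation Δz = 736.55 − 686.82 = 49.73 m.
|i_v| = |Δh| / Δz = 2.67 / 49.73 = 0.0537.
Head is higher in the shallow piezometer, so vertical flow is downward (recharge condition).

|i_v| ≈ 0.0537; vertical flow is downward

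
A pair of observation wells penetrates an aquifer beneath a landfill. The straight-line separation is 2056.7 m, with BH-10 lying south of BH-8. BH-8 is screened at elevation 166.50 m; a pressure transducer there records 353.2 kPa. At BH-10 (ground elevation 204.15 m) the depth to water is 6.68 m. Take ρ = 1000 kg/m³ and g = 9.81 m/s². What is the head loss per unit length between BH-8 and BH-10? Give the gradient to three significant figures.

i ≈ 0.00245 m/m

Pressure head at BH-8: ψ = P/(ρg) = 353.2×1000 / (1000 × 9.81) = 36.00 m.
Total head at BH-8: h = z + ψ = 166.50 + 36.00 = 202.50 m.
Total head at BH-10: h = 204.15 − 6.68 = 197.47 m.
Head difference: h(BH-8) − h(BH-10) = 202.50 − 197.47 = 5.03 m.
Hydraulic gradient: i = |Δh| / L = 5.03 / 2056.7 = 0.00245.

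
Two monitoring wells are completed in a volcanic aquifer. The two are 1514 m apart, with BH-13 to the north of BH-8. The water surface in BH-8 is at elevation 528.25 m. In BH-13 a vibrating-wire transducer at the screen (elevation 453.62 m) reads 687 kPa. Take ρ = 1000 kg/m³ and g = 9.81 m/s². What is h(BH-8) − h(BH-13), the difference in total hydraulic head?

Δh ≈ 4.60 m

Total head at BH-8: h = 528.25 m (water level in the piezometer is the total head).
Pressure head at BH-13: ψ = P/(ρg) = 687×1000 / (1000 × 9.81) = 70.03 m.
Total head at BH-13: h = z + ψ = 453.62 + 70.03 = 523.65 m.
Head difference: h(BH-8) − h(BH-13) = 528.25 − 523.65 = 4.60 m.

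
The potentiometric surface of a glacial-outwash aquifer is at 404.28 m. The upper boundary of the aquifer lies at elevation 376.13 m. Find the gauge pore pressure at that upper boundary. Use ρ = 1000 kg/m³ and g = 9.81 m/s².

Pressure head at the aquifer top: ψ = h − z = 404.28 − 376.13 = 28.15 m.
P = ρgψ = 1000 × 9.81 × 28.15 = 276151 Pa ≈ 276 kPa.

P ≈ 276 kPa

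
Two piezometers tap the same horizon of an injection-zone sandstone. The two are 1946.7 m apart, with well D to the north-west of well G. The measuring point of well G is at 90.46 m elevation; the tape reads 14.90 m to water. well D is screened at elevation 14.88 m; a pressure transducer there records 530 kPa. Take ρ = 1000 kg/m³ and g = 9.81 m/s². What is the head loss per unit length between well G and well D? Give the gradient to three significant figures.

Total head at well G: h = 90.46 − 14.90 = 75.56 m.
Pressure head at well D: ψ = P/(ρg) = 530×1000 / (1000 × 9.81) = 54.03 m.
Total head at well D: h = z + ψ = 14.88 + 54.03 = 68.91 m.
Head difference: h(well G) − h(well D) = 75.56 − 68.91 = 6.65 m.
Hydraulic gradient: i = |Δh| / L = 6.65 / 1946.7 = 0.00342.

i ≈ 0.00342 m/m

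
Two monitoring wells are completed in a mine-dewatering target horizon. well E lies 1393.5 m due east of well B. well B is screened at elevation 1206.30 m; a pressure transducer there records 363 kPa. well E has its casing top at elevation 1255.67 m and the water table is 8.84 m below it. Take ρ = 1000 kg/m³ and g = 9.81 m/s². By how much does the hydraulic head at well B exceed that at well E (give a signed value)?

Pressure head at well B: ψ = P/(ρg) = 363×1000 / (1000 × 9.81) = 37.00 m.
Total head at well B: h = z + ψ = 1206.30 + 37.00 = 1243.30 m.
Total head at well E: h = 1255.67 − 8.84 = 1246.83 m.
Head difference: h(well B) − h(well E) = 1243.30 − 1246.83 = -3.53 m.

Δh ≈ -3.53 m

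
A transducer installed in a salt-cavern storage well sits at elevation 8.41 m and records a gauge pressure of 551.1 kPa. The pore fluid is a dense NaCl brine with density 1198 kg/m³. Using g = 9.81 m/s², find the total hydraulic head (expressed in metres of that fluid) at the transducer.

h ≈ 55.30 m

ψ = P/(ρg) = 551.1×1000 / (1198 × 9.81) = 46.89 m.
h = z + ψ = 8.41 + 46.89 = 55.30 m.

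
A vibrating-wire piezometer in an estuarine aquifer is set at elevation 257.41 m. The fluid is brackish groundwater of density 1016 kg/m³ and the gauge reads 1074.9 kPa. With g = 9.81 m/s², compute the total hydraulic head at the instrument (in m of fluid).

ψ = P/(ρg) = 1074.9×1000 / (1016 × 9.81) = 107.85 m.
h = z + ψ = 257.41 + 107.85 = 365.26 m.

h ≈ 365.26 m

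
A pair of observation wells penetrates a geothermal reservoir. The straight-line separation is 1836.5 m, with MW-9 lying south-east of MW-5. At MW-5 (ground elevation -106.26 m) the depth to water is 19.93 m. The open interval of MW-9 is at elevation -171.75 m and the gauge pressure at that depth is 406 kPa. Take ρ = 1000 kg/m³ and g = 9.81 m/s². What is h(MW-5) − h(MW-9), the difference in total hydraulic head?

Total head at MW-5: h = -106.26 − 19.93 = -126.19 m.
Pressure head at MW-9: ψ = P/(ρg) = 406×1000 / (1000 × 9.81) = 41.39 m.
Total head at MW-9: h = z + ψ = -171.75 + 41.39 = -130.36 m.
Head difference: h(MW-5) − h(MW-9) = -126.19 − (-130.36) = 4.17 m.

Δh ≈ 4.17 m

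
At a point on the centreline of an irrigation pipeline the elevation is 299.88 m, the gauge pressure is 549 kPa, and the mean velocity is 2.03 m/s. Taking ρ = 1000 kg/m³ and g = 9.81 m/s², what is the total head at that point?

h ≈ 356.05 m

Pressure head ψ = P/(ρg) = 549×1000 / (1000 × 9.81) = 55.96 m.
Velocity head = v²/(2g) = 2.03² / (2 × 9.81) = 0.210 m.
h = z + ψ + v²/(2g) = 299.88 + 55.96 + 0.210 = 356.05 m.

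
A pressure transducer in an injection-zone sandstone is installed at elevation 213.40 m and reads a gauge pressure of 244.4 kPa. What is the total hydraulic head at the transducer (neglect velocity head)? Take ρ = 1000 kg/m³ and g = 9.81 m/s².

ψ = P/(ρg) = 244.4×1000 / (1000 × 9.81) = 24.91 m.
h = z + ψ = 213.40 + 24.91 = 238.31 m.

h ≈ 238.31 m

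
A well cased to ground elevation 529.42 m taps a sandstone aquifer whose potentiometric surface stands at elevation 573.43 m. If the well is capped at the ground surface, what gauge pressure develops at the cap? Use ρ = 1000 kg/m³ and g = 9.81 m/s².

Head above the cap: Δh = 573.43 − 529.42 = 44.01 m.
P = ρgΔh = 1000 × 9.81 × 44.01 = 431738 Pa ≈ 432 kPa.

P ≈ 432 kPa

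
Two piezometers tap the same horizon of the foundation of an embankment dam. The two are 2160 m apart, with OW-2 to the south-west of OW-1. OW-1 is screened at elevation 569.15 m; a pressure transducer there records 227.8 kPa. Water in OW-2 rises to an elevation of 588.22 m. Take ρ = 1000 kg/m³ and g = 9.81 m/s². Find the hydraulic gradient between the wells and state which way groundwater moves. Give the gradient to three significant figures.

Pressure head at OW-1: ψ = P/(ρg) = 227.8×1000 / (1000 × 9.81) = 23.22 m.
Total head at OW-1: h = z + ψ = 569.15 + 23.22 = 592.37 m.
Total head at OW-2: h = 588.22 m (water level in the piezometer is the total head).
Head difference: h(OW-1) − h(OW-2) = 592.37 − 588.22 = 4.15 m.
Hydraulic gradient: i = |Δh| / L = 4.15 / 2160 = 0.00192.
Flow is from higher to lower head: from OW-1 toward OW-2, i.e. toward the south-west.

i ≈ 0.00192; groundwater flows toward the south-west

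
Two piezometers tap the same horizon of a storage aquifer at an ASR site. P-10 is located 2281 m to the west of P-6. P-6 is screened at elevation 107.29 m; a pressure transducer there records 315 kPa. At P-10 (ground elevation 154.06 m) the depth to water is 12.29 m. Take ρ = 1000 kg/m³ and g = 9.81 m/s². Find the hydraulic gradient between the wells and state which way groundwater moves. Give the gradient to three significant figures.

i ≈ 0.00104; groundwater flows toward the east

Pressure head at P-6: ψ = P/(ρg) = 315×1000 / (1000 × 9.81) = 32.11 m.
Total head at P-6: h = z + ψ = 107.29 + 32.11 = 139.40 m.
Total head at P-10: h = 154.06 − 12.29 = 141.77 m.
Head difference: h(P-6) − h(P-10) = 139.40 − 141.77 = -2.37 m.
Hydraulic gradient: i = |Δh| / L = 2.37 / 2281 = 0.00104.
Flow is from higher to lower head: from P-10 toward P-6, i.e. toward the east.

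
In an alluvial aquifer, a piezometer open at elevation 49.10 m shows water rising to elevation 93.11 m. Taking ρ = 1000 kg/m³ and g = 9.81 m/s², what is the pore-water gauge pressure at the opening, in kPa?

P ≈ 432 kPa

Pressure head ψ = h − z = 93.11 − 49.10 = 44.01 m.
P = ρgψ = 1000 × 9.81 × 44.01 = 431738 Pa ≈ 432 kPa.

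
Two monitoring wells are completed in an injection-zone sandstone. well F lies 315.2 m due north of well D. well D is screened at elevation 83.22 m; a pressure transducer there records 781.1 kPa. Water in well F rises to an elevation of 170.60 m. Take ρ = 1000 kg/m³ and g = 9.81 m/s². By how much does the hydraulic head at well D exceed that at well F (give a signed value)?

Δh ≈ -7.76 m

Pressure head at well D: ψ = P/(ρg) = 781.1×1000 / (1000 × 9.81) = 79.62 m.
Total head at well D: h = z + ψ = 83.22 + 79.62 = 162.84 m.
Total head at well F: h = 170.60 m (water level in the piezometer is the total head).
Head difference: h(well D) − h(well F) = 162.84 − 170.60 = -7.76 m.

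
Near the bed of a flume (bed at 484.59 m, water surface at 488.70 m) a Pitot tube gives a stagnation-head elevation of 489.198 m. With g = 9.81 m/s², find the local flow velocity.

Near the bed, under hydrostatic conditions, the piezometric head (z + ψ) equals the free-surface elevation, 488.70 m.
Velocity head = total − piezometric = 489.198 − 488.70 = 0.498 m.
v = √(2g·h_v) = √(2 × 9.81 × 0.498) = 3.13 m/s.

v ≈ 3.13 m/s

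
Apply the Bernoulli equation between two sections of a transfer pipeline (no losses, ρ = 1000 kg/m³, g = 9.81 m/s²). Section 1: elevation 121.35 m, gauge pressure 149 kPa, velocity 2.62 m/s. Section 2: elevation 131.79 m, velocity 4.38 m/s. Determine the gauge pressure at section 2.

P₂ ≈ 40.4 kPa

Pressure head at 1: ψ₁ = P₁/(ρg) = 149×1000 / (1000 × 9.81) = 15.19 m.
Velocity heads: v₁²/2g = 2.62²/19.62 = 0.350 m; v₂²/2g = 4.38²/19.62 = 0.978 m.
Total head H = z₁ + ψ₁ + v₁²/2g = 121.35 + 15.19 + 0.350 = 136.89 m.
ψ₂ = H − z₂ − v₂²/2g = 136.89 − 131.79 − 0.978 = 4.12 m.
P₂ = ρgψ₂ = 1000 × 9.81 × 4.12 ≈ 40.4 kPa.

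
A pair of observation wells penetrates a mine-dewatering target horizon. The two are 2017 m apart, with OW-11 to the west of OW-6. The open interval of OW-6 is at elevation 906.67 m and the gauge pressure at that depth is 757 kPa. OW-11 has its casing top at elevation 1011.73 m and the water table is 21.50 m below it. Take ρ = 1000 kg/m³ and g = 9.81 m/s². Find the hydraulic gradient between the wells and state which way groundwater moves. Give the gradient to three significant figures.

Pressure head at OW-6: ψ = P/(ρg) = 757×1000 / (1000 × 9.81) = 77.17 m.
Total head at OW-6: h = z + ψ = 906.67 + 77.17 = 983.84 m.
Total head at OW-11: h = 1011.73 − 21.50 = 990.23 m.
Head difference: h(OW-6) − h(OW-11) = 983.84 − 990.23 = -6.39 m.
Hydraulic gradient: i = |Δh| / L = 6.39 / 2017 = 0.00317.
Flow is from higher to lower head: from OW-11 toward OW-6, i.e. toward the east.

i ≈ 0.00317; groundwater flows toward the east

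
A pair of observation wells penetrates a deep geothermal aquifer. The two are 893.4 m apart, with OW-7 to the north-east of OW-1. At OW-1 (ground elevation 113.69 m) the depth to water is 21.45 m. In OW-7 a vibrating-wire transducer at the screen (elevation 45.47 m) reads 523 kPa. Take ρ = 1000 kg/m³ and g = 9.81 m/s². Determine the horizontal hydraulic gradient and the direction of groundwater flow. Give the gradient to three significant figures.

i ≈ 0.00732; groundwater flows toward the south-west

Total head at OW-1: h = 113.69 − 21.45 = 92.24 m.
Pressure head at OW-7: ψ = P/(ρg) = 523×1000 / (1000 × 9.81) = 53.31 m.
Total head at OW-7: h = z + ψ = 45.47 + 53.31 = 98.78 m.
Head difference: h(OW-1) − h(OW-7) = 92.24 − 98.78 = -6.54 m.
Hydraulic gradient: i = |Δh| / L = 6.54 / 893.4 = 0.00732.
Flow is from higher to lower head: from OW-7 toward OW-1, i.e. toward the south-west.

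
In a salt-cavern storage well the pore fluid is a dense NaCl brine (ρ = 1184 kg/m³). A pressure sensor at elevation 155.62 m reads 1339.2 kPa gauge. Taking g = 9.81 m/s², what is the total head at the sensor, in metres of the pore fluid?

h ≈ 270.92 m

ψ = P/(ρg) = 1339.2×1000 / (1184 × 9.81) = 115.30 m.
h = z + ψ = 155.62 + 115.30 = 270.92 m.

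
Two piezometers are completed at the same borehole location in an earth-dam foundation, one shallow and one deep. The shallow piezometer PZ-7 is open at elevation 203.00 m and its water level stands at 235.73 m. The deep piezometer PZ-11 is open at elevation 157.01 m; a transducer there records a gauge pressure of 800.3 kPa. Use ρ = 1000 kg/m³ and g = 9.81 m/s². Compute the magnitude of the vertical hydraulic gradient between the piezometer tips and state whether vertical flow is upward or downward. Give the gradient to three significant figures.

|i_v| ≈ 0.0622; vertical flow is upward

Total head at PZ-7: h = 235.73 m (water level in the standpipe).
Pressure head at PZ-11: ψ = P/(ρg) = 800.3×1000 / (1000 × 9.81) = 81.58 m.
Total head at PZ-11: h = z + ψ = 157.01 + 81.58 = 238.59 m.
Δh = h(PZ-7) − h(PZ-11) = 235.73 − 238.59 = -2.86 m.
Vertical separation Δz = 203.00 − 157.01 = 45.99 m.
|i_v| = |Δh| / Δz = 2.86 / 45.99 = 0.0622.
Head is higher in the deep piezometer, so vertical flow is upward (discharge condition).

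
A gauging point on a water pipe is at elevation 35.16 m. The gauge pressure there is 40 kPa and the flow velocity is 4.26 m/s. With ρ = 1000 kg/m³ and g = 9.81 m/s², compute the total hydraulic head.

h ≈ 40.16 m

Pressure head ψ = P/(ρg) = 40×1000 / (1000 × 9.81) = 4.08 m.
Velocity head = v²/(2g) = 4.26² / (2 × 9.81) = 0.925 m.
h = z + ψ + v²/(2g) = 35.16 + 4.08 + 0.925 = 40.16 m.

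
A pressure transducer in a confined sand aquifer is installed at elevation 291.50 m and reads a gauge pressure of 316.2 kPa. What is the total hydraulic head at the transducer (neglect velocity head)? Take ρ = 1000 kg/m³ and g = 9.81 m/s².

h ≈ 323.73 m

ψ = P/(ρg) = 316.2×1000 / (1000 × 9.81) = 32.23 m.
h = z + ψ = 291.50 + 32.23 = 323.73 m.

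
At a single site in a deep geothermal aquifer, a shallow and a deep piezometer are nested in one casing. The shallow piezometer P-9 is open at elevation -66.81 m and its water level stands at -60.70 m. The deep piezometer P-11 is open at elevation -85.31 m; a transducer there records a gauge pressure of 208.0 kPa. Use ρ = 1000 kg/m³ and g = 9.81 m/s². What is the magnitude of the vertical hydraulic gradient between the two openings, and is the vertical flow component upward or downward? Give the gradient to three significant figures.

|i_v| ≈ 0.184; vertical flow is downward

Total head at P-9: h = -60.70 m (water level in the standpipe).
Pressure head at P-11: ψ = P/(ρg) = 208.0×1000 / (1000 × 9.81) = 21.20 m.
Total head at P-11: h = z + ψ = -85.31 + 21.20 = -64.11 m.
Δh = h(P-9) − h(P-11) = -60.70 − (-64.11) = 3.41 m.
Vertical separation Δz = -66.81 − (-85.31) = 18.50 m.
|i_v| = |Δh| / Δz = 3.41 / 18.50 = 0.184.
Head is higher in the shallow piezometer, so vertical flow is downward (recharge condition).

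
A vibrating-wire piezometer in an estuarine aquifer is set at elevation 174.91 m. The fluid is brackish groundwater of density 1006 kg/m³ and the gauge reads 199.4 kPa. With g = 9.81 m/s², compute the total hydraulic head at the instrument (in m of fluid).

ψ = P/(ρg) = 199.4×1000 / (1006 × 9.81) = 20.20 m.
h = z + ψ = 174.91 + 20.20 = 195.11 m.

h ≈ 195.11 m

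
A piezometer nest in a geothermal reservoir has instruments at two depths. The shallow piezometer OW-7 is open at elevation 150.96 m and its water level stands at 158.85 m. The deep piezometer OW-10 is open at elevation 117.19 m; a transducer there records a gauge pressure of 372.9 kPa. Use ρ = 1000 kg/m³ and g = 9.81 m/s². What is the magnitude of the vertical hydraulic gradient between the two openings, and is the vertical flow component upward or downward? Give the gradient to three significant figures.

|i_v| ≈ 0.108; vertical flow is downward

Total head at OW-7: h = 158.85 m (water level in the standpipe).
Pressure head at OW-10: ψ = P/(ρg) = 372.9×1000 / (1000 × 9.81) = 38.01 m.
Total head at OW-10: h = z + ψ = 117.19 + 38.01 = 155.20 m.
Δh = h(OW-7) − h(OW-10) = 158.85 − 155.20 = 3.65 m.
Vertical separation Δz = 150.96 − 117.19 = 33.77 m.
|i_v| = |Δh| / Δz = 3.65 / 33.77 = 0.108.
Head is higher in the shallow piezometer, so vertical flow is downward (recharge condition).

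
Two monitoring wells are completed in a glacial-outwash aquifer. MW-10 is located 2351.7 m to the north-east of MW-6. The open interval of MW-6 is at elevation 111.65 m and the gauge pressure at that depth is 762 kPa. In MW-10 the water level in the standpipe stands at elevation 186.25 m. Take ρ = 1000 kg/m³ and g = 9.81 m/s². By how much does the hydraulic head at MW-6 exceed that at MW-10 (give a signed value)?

Pressure head at MW-6: ψ = P/(ρg) = 762×1000 / (1000 × 9.81) = 77.68 m.
Total head at MW-6: h = z + ψ = 111.65 + 77.68 = 189.33 m.
Total head at MW-10: h = 186.25 m (water level in the piezometer is the total head).
Head difference: h(MW-6) − h(MW-10) = 189.33 − 186.25 = 3.08 m.

Δh ≈ 3.08 m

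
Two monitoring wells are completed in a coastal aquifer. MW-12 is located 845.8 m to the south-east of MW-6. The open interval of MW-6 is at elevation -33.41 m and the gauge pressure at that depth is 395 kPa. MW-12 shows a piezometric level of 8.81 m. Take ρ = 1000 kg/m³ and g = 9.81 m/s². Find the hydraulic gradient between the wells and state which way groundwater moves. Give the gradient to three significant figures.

i ≈ 0.00231; groundwater flows toward the north-west

Pressure head at MW-6: ψ = P/(ρg) = 395×1000 / (1000 × 9.81) = 40.27 m.
Total head at MW-6: h = z + ψ = -33.41 + 40.27 = 6.86 m.
Total head at MW-12: h = 8.81 m (water level in the piezometer is the total head).
Head difference: h(MW-6) − h(MW-12) = 6.86 − 8.81 = -1.95 m.
Hydraulic gradient: i = |Δh| / L = 1.95 / 845.8 = 0.00231.
Flow is from higher to lower head: from MW-12 toward MW-6, i.e. toward the north-west.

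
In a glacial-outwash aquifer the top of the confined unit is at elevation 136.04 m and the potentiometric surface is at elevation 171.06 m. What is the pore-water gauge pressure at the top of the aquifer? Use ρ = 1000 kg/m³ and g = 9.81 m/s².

P ≈ 344 kPa

Pressure head at the aquifer top: ψ = h − z = 171.06 − 136.04 = 35.02 m.
P = ρgψ = 1000 × 9.81 × 35.02 = 343546 Pa ≈ 344 kPa.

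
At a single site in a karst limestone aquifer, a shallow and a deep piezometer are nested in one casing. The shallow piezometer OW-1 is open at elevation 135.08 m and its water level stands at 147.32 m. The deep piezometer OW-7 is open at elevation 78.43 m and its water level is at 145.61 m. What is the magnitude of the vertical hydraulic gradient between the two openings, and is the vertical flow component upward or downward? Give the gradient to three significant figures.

|i_v| ≈ 0.0302; vertical flow is downward

Total head at OW-1: h = 147.32 m (water level in the standpipe).
Total head at OW-7: h = 145.61 m.
Δh = h(OW-1) − h(OW-7) = 147.32 − 145.61 = 1.71 m.
Vertical separation Δz = 135.08 − 78.43 = 56.65 m.
|i_v| = |Δh| / Δz = 1.71 / 56.65 = 0.0302.
Head is higher in the shallow piezometer, so vertical flow is downward (recharge condition).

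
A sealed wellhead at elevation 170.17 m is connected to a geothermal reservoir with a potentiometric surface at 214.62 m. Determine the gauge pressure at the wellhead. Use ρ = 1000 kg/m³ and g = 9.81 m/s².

Head above the cap: Δh = 214.62 − 170.17 = 44.45 m.
P = ρgΔh = 1000 × 9.81 × 44.45 = 436054 Pa ≈ 436 kPa.

P ≈ 436 kPa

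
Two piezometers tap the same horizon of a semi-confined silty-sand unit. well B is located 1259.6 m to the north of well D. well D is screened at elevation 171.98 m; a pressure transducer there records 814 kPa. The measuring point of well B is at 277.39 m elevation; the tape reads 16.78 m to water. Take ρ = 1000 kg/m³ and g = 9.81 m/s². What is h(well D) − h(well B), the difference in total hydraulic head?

Pressure head at well D: ψ = P/(ρg) = 814×1000 / (1000 × 9.81) = 82.98 m.
Total head at well D: h = z + ψ = 171.98 + 82.98 = 254.96 m.
Total head at well B: h = 277.39 − 16.78 = 260.61 m.
Head difference: h(well D) − h(well B) = 254.96 − 260.61 = -5.65 m.

Δh ≈ -5.65 m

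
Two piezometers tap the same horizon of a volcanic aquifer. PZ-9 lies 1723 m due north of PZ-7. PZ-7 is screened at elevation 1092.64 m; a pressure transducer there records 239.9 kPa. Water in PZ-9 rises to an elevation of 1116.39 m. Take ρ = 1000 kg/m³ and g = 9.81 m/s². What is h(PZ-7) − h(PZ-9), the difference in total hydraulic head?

Pressure head at PZ-7: ψ = P/(ρg) = 239.9×1000 / (1000 × 9.81) = 24.45 m.
Total head at PZ-7: h = z + ψ = 1092.64 + 24.45 = 1117.09 m.
Total head at PZ-9: h = 1116.39 m (water level in the piezometer is the total head).
Head difference: h(PZ-7) − h(PZ-9) = 1117.09 − 1116.39 = 0.70 m.

Δh ≈ 0.70 m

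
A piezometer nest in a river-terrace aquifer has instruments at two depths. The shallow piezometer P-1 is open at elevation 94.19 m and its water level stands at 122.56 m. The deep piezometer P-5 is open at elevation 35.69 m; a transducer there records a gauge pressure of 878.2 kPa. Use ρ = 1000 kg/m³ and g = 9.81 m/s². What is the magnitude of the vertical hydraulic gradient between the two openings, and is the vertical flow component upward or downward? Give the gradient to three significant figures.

Total head at P-1: h = 122.56 m (water level in the standpipe).
Pressure head at P-5: ψ = P/(ρg) = 878.2×1000 / (1000 × 9.81) = 89.52 m.
Total head at P-5: h = z + ψ = 35.69 + 89.52 = 125.21 m.
Δh = h(P-1) − h(P-5) = 122.56 − 125.21 = -2.65 m.
Vertical separation Δz = 94.19 − 35.69 = 58.50 m.
|i_v| = |Δh| / Δz = 2.65 / 58.50 = 0.0453.
Head is higher in the deep piezometer, so vertical flow is upward (discharge condition).

|i_v| ≈ 0.0453; vertical flow is upward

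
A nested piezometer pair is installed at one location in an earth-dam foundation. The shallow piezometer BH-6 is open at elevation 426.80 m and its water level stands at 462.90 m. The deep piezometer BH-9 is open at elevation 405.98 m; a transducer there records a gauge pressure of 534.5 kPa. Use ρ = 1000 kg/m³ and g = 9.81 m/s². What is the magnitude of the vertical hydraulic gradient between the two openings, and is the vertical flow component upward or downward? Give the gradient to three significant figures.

Total head at BH-6: h = 462.90 m (water level in the standpipe).
Pressure head at BH-9: ψ = P/(ρg) = 534.5×1000 / (1000 × 9.81) = 54.49 m.
Total head at BH-9: h = z + ψ = 405.98 + 54.49 = 460.47 m.
Δh = h(BH-6) − h(BH-9) = 462.90 − 460.47 = 2.43 m.
Vertical separation Δz = 426.80 − 405.98 = 20.82 m.
|i_v| = |Δh| / Δz = 2.43 / 20.82 = 0.117.
Head is higher in the shallow piezometer, so vertical flow is downward (recharge condition).

|i_v| ≈ 0.117; vertical flow is downward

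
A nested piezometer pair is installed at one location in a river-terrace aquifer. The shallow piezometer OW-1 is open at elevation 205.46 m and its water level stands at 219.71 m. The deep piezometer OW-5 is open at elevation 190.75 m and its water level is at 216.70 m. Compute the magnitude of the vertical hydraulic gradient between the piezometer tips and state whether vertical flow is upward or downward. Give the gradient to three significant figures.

|i_v| ≈ 0.205; vertical flow is downward

Total head at OW-1: h = 219.71 m (water level in the standpipe).
Total head at OW-5: h = 216.70 m.
Δh = h(OW-1) − h(OW-5) = 219.71 − 216.70 = 3.01 m.
Vertical separation Δz = 205.46 − 190.75 = 14.71 m.
|i_v| = |Δh| / Δz = 3.01 / 14.71 = 0.205.
Head is higher in the shallow piezometer, so vertical flow is downward (recharge condition).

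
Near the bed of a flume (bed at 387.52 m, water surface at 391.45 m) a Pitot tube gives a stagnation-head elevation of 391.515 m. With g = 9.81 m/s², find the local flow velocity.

Near the bed, under hydrostatic conditions, the piezometric head (z + ψ) equals the free-surface elevation, 391.45 m.
Velocity head = total − piezometric = 391.515 − 391.45 = 0.065 m.
v = √(2g·h_v) = √(2 × 9.81 × 0.065) = 1.13 m/s.

v ≈ 1.13 m/s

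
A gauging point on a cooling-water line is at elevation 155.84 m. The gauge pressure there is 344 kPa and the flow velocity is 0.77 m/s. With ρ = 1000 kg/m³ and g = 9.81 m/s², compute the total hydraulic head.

h ≈ 190.94 m

Pressure head ψ = P/(ρg) = 344×1000 / (1000 × 9.81) = 35.07 m.
Velocity head = v²/(2g) = 0.77² / (2 × 9.81) = 0.030 m.
h = z + ψ + v²/(2g) = 155.84 + 35.07 + 0.030 = 190.94 m.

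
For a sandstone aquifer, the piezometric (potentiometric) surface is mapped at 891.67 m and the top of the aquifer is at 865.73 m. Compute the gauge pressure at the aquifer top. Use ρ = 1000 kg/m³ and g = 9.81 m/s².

P ≈ 254 kPa

Pressure head at the aquifer top: ψ = h − z = 891.67 − 865.73 = 25.94 m.
P = ρgψ = 1000 × 9.81 × 25.94 = 254471 Pa ≈ 254 kPa.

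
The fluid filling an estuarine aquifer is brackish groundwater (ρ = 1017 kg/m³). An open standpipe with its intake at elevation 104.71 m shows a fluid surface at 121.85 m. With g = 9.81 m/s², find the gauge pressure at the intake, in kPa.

P ≈ 171 kPa

Pressure head ψ = h − z = 121.85 − 104.71 = 17.14 m.
P = ρgψ = 1017 × 9.81 × 17.14 = 171002 Pa ≈ 171 kPa.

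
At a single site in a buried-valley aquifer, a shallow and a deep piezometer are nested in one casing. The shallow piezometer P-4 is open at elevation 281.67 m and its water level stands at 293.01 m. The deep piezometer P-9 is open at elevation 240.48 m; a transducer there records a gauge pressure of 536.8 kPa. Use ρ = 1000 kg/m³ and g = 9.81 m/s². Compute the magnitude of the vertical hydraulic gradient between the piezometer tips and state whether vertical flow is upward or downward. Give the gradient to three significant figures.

|i_v| ≈ 0.0532; vertical flow is upward

Total head at P-4: h = 293.01 m (water level in the standpipe).
Pressure head at P-9: ψ = P/(ρg) = 536.8×1000 / (1000 × 9.81) = 54.72 m.
Total head at P-9: h = z + ψ = 240.48 + 54.72 = 295.20 m.
Δh = h(P-4) − h(P-9) = 293.01 − 295.20 = -2.19 m.
Vertical separation Δz = 281.67 − 240.48 = 41.19 m.
|i_v| = |Δh| / Δz = 2.19 / 41.19 = 0.0532.
Head is higher in the deep piezometer, so vertical flow is upward (discharge condition).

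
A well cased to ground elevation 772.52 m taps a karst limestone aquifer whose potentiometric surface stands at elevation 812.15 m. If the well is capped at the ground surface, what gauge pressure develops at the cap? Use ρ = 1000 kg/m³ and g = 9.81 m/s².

P ≈ 389 kPa

Head above the cap: Δh = 812.15 − 772.52 = 39.63 m.
P = ρgΔh = 1000 × 9.81 × 39.63 = 388770 Pa ≈ 389 kPa.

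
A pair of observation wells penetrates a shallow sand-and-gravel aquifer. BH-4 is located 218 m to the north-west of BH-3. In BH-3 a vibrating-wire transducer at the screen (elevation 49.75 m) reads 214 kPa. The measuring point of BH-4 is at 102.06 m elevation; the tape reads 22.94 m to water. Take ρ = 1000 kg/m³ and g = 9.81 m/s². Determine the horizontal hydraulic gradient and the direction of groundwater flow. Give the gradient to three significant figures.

Pressure head at BH-3: ψ = P/(ρg) = 214×1000 / (1000 × 9.81) = 21.81 m.
Total head at BH-3: h = z + ψ = 49.75 + 21.81 = 71.56 m.
Total head at BH-4: h = 102.06 − 22.94 = 79.12 m.
Head difference: h(BH-3) − h(BH-4) = 71.56 − 79.12 = -7.56 m.
Hydraulic gradient: i = |Δh| / L = 7.56 / 218 = 0.0347.
Flow is from higher to lower head: from BH-4 toward BH-3, i.e. toward the south-east.

i ≈ 0.0347; groundwater flows toward the south-east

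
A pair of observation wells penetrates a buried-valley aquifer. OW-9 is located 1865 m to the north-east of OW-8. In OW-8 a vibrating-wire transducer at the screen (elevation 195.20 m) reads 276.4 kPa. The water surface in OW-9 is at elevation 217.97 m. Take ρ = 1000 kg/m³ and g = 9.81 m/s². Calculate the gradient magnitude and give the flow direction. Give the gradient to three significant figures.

i ≈ 0.00290; groundwater flows toward the north-east

Pressure head at OW-8: ψ = P/(ρg) = 276.4×1000 / (1000 × 9.81) = 28.18 m.
Total head at OW-8: h = z + ψ = 195.20 + 28.18 = 223.38 m.
Total head at OW-9: h = 217.97 m (water level in the piezometer is the total head).
Head difference: h(OW-8) − h(OW-9) = 223.38 − 217.97 = 5.41 m.
Hydraulic gradient: i = |Δh| / L = 5.41 / 1865 = 0.00290.
Flow is from higher to lower head: from OW-8 toward OW-9, i.e. toward the north-east.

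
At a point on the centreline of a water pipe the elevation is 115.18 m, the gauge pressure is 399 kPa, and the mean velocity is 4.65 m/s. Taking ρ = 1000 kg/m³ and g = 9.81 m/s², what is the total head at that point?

h ≈ 156.95 m

Pressure head ψ = P/(ρg) = 399×1000 / (1000 × 9.81) = 40.67 m.
Velocity head = v²/(2g) = 4.65² / (2 × 9.81) = 1.102 m.
h = z + ψ + v²/(2g) = 115.18 + 40.67 + 1.102 = 156.95 m.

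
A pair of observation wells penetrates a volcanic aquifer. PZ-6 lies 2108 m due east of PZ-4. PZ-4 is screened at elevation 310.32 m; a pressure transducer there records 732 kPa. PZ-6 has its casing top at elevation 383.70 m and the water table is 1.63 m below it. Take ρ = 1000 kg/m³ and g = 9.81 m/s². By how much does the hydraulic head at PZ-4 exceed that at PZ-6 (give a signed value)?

Pressure head at PZ-4: ψ = P/(ρg) = 732×1000 / (1000 × 9.81) = 74.62 m.
Total head at PZ-4: h = z + ψ = 310.32 + 74.62 = 384.94 m.
Total head at PZ-6: h = 383.70 − 1.63 = 382.07 m.
Head difference: h(PZ-4) − h(PZ-6) = 384.94 − 382.07 = 2.87 m.

Δh ≈ 2.87 m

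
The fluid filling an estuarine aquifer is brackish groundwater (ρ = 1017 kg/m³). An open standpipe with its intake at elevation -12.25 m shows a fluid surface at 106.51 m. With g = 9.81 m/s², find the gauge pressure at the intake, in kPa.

P ≈ 1180 kPa

Pressure head ψ = h − z = 106.51 − (-12.25) = 118.76 m.
P = ρgψ = 1017 × 9.81 × 118.76 = 1184841 Pa ≈ 1180 kPa.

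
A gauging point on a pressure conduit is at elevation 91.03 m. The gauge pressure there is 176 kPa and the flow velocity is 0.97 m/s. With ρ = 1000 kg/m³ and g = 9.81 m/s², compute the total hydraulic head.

Pressure head ψ = P/(ρg) = 176×1000 / (1000 × 9.81) = 17.94 m.
Velocity head = v²/(2g) = 0.97² / (2 × 9.81) = 0.048 m.
h = z + ψ + v²/(2g) = 91.03 + 17.94 + 0.048 = 109.02 m.

h ≈ 109.02 m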